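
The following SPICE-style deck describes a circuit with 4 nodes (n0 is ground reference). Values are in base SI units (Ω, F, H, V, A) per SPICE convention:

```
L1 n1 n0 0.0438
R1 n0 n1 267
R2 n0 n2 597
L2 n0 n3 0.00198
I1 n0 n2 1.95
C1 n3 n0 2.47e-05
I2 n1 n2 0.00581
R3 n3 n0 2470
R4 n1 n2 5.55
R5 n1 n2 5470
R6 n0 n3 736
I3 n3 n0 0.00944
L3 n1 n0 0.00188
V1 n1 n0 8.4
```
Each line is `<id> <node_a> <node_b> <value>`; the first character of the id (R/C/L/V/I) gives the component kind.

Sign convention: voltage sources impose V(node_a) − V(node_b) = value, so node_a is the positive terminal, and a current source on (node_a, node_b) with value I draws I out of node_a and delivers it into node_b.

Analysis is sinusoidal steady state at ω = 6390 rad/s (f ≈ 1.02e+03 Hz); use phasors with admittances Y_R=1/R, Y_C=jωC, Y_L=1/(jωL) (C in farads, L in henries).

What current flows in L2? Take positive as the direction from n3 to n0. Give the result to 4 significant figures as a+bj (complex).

Element admittances at ω=6390 rad/s:
  Y(L1) = 0.000-0.003573j S between n1,n0
  Y(R1) = 0.003745+0.000j S between n0,n1
  Y(R2) = 0.001675+0.000j S between n0,n2
  Y(L2) = 0.000-0.07904j S between n0,n3
  I1: injects 1.95 A into n2 (from n0)
  Y(C1) = 0.000+0.1578j S between n3,n0
  I2: injects 0.00581 A into n2 (from n1)
  Y(R3) = 0.0004049+0.000j S between n3,n0
  Y(R4) = 0.1802+0.000j S between n1,n2
  Y(R5) = 0.0001828+0.000j S between n1,n2
  Y(R6) = 0.001359+0.000j S between n0,n3
  I3: injects 0.00944 A into n0 (from n3)
  Y(L3) = 0.000-0.08324j S between n1,n0
  V1: constraint V(n1)−V(n0) = 8.4
Assemble and solve the 4×4 MNA system:
  V(n1)=8.400+0.000j  V(n2)=19.07+0.000j  V(n3)=-0.002680+0.1197j
  i(V1)=1.887+0.7292j

0.009464+0.0002118j A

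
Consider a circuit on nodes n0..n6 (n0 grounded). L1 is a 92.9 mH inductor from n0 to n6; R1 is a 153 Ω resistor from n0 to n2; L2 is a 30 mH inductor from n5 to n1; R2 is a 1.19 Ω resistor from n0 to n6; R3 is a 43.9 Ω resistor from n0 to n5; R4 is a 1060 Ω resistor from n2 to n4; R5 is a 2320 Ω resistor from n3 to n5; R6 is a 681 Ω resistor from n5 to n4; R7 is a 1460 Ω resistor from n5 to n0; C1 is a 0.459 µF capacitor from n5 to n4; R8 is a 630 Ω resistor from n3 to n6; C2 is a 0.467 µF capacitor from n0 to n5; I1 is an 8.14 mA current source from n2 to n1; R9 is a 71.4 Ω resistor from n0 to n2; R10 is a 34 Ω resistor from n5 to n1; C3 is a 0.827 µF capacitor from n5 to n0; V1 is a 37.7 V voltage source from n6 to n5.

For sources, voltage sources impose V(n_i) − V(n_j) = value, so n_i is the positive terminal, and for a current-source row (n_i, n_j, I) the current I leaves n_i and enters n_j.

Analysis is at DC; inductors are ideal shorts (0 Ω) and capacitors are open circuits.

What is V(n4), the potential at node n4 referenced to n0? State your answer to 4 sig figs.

Element admittances at DC:
  L1: short n0↔n6 (DC inductor)
  Y(R1) = 0.006536 S between n0,n2
  L2: short n5↔n1 (DC inductor)
  Y(R2) = 0.8403 S between n0,n6
  Y(R3) = 0.02278 S between n0,n5
  Y(R4) = 0.0009434 S between n2,n4
  Y(R5) = 0.0004310 S between n3,n5
  Y(R6) = 0.001468 S between n5,n4
  Y(R7) = 0.0006849 S between n5,n0
  Y(C1) = 0.000 S between n5,n4
  Y(R8) = 0.001587 S between n3,n6
  Y(C2) = 0.000 S between n0,n5
  I1: injects 0.00814 A into n1 (from n2)
  Y(R9) = 0.01401 S between n0,n2
  Y(R10) = 0.02941 S between n5,n1
  Y(C3) = 0.000 S between n5,n0
  V1: constraint V(n6)−V(n5) = 37.7
Assemble and solve the 9×9 MNA system:
  V(n1)=-37.70  V(n2)=-1.411  V(n3)=-8.051  V(n4)=-23.51  V(n5)=-37.70  V(n6)=0.000
  i(L1)=-0.9136  i(L2)=-0.008140  i(V1)=-0.9264

-23.51 V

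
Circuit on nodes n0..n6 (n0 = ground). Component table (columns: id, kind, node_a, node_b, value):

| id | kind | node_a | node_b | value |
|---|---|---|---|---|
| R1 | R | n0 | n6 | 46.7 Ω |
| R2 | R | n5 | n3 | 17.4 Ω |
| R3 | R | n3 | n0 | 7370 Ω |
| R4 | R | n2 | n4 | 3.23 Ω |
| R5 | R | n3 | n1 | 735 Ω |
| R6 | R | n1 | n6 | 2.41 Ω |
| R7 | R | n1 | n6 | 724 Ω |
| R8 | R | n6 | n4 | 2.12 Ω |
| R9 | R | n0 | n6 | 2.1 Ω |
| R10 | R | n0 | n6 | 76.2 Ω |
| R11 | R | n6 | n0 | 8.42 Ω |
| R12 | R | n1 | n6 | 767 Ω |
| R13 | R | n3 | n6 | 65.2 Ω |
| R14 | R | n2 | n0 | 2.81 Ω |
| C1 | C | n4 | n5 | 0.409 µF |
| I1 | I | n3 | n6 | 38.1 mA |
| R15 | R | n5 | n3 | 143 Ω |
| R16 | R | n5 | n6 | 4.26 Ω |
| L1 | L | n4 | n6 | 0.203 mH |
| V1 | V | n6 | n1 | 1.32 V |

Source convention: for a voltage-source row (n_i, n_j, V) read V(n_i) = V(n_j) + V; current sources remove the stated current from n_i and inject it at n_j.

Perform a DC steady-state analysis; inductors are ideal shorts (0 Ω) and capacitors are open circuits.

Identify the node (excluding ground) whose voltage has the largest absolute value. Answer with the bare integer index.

1

Element admittances at DC:
  Y(R1) = 0.02141 S between n0,n6
  Y(R2) = 0.05747 S between n5,n3
  Y(R3) = 0.0001357 S between n3,n0
  Y(R4) = 0.3096 S between n2,n4
  Y(R5) = 0.001361 S between n3,n1
  Y(R6) = 0.4149 S between n1,n6
  Y(R7) = 0.001381 S between n1,n6
  Y(R8) = 0.4717 S between n6,n4
  Y(R9) = 0.4762 S between n0,n6
  Y(R10) = 0.01312 S between n0,n6
  Y(R11) = 0.1188 S between n6,n0
  Y(R12) = 0.001304 S between n1,n6
  Y(R13) = 0.01534 S between n3,n6
  Y(R14) = 0.3559 S between n2,n0
  Y(C1) = 0.000 S between n4,n5
  I1: injects 0.0381 A into n6 (from n3)
  Y(R15) = 0.006993 S between n5,n3
  Y(R16) = 0.2347 S between n5,n6
  L1: short n4↔n6 (DC inductor)
  V1: constraint V(n6)−V(n1) = 1.32
Assemble and solve the 8×8 MNA system:
  V(n1)=-1.320  V(n2)=4.698e-05  V(n3)=-0.5917  V(n4)=0.0001010  V(n5)=-0.1274  V(n6)=0.0001010
  i(L1)=-1.672e-05  i(V1)=-0.5523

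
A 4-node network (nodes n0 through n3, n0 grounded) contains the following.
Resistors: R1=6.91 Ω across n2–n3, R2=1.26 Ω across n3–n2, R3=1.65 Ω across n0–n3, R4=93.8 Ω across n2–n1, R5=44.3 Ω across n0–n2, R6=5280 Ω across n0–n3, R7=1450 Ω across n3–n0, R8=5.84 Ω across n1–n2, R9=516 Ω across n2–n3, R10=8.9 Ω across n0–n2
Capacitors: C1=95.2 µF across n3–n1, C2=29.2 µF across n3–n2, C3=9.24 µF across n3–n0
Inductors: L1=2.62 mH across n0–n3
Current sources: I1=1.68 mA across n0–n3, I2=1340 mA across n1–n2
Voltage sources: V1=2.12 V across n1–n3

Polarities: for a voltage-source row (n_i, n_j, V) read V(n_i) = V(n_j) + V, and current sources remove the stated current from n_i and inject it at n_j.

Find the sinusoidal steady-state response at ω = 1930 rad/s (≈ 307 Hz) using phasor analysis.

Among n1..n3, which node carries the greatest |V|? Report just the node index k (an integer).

Apply KCL at each of the 3 non-ground nodes and solve the resulting linear system.
Node n1: branches {C1, R4, R8, I2, V1} → V_1 = 1.880-0.04777j
Node n2: branches {R1, R2, R4, C2, R5, R8, R9, R10, I2} → V_2 = 1.156-0.1052j
Node n3: branches {R1, C1, R2, R3, C2, R6, R7, L1, C3, R9, I1, V1} → V_3 = -0.2400-0.04777j
Source currents: i(V1)=-1.472-0.4000j

1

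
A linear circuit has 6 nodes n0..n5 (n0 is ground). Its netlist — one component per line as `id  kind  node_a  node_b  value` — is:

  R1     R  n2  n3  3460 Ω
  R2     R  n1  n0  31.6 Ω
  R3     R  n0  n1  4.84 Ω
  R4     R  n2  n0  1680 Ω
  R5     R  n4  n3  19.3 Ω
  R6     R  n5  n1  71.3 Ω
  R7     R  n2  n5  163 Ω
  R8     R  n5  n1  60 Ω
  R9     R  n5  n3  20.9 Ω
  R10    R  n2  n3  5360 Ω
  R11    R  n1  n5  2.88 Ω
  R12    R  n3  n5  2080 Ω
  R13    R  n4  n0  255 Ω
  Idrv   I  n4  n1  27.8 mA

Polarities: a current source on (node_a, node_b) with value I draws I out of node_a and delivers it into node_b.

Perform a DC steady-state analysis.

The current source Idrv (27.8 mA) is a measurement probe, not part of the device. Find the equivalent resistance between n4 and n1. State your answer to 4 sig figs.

R_eq = 36.47 Ω

Element admittances at DC:
  Y(R1) = 0.0002890 S between n2,n3
  Y(R2) = 0.03165 S between n1,n0
  Y(R3) = 0.2066 S between n0,n1
  Y(R4) = 0.0005952 S between n2,n0
  Y(R5) = 0.05181 S between n4,n3
  Y(R6) = 0.01403 S between n5,n1
  Y(R7) = 0.006135 S between n2,n5
  Y(R8) = 0.01667 S between n5,n1
  Y(R9) = 0.04785 S between n5,n3
  Y(R10) = 0.0001866 S between n2,n3
  Y(R11) = 0.3472 S between n1,n5
  Y(R12) = 0.0004808 S between n3,n5
  Y(R13) = 0.003922 S between n4,n0
  Idrv: injects 0.0278 A into n1 (from n4)
Assemble and solve the 5×5 MNA system:
  V(n1)=0.01660  V(n2)=-0.07498  V(n3)=-0.5363  V(n4)=-0.9973  V(n5)=-0.04649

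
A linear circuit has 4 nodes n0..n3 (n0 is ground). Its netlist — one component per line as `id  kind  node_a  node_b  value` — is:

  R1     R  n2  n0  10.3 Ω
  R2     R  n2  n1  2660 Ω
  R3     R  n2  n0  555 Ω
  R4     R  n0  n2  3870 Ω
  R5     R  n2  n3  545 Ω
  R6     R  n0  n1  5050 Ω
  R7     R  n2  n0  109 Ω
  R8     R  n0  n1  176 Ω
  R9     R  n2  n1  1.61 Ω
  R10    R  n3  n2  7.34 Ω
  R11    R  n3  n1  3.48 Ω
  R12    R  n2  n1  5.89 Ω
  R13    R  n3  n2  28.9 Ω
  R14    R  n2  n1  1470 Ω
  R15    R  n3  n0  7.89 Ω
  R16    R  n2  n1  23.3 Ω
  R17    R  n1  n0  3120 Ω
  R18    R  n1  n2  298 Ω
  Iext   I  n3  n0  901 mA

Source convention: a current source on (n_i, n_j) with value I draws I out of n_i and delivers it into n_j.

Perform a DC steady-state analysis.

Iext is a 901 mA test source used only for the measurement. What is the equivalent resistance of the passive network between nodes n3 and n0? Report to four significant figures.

Element admittances at DC:
  Y(R1) = 0.09709 S between n2,n0
  Y(R2) = 0.0003759 S between n2,n1
  Y(R3) = 0.001802 S between n2,n0
  Y(R4) = 0.0002584 S between n0,n2
  Y(R5) = 0.001835 S between n2,n3
  Y(R6) = 0.0001980 S between n0,n1
  Y(R7) = 0.009174 S between n2,n0
  Y(R8) = 0.005682 S between n0,n1
  Y(R9) = 0.6211 S between n2,n1
  Y(R10) = 0.1362 S between n3,n2
  Y(R11) = 0.2874 S between n3,n1
  Y(R12) = 0.1698 S between n2,n1
  Y(R13) = 0.03460 S between n3,n2
  Y(R14) = 0.0006803 S between n2,n1
  Y(R15) = 0.1267 S between n3,n0
  Y(R16) = 0.04292 S between n2,n1
  Y(R17) = 0.0003205 S between n1,n0
  Y(R18) = 0.003356 S between n1,n2
  Iext: injects 0.901 A into n0 (from n3)
Assemble and solve the 3×3 MNA system:
  V(n1)=-3.454  V(n2)=-3.232  V(n3)=-4.178

R_eq = 4.637 Ω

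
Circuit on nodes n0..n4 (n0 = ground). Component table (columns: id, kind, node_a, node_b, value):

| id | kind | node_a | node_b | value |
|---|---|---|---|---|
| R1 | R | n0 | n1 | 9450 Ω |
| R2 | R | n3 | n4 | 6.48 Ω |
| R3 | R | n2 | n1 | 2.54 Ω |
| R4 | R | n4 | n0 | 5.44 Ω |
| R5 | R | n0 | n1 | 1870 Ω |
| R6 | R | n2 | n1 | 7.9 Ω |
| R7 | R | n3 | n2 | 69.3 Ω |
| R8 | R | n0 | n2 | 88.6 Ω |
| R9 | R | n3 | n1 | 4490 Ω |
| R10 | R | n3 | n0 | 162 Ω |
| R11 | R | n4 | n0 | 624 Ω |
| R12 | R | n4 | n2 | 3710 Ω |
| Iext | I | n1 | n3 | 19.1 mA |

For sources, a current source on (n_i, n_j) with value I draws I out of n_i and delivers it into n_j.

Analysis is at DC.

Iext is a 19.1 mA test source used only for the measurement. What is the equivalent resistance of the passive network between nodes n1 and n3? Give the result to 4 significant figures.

R_eq = 41.13 Ω

MNA unknowns: 4 node voltages V₁..V_4
R1: Y=0.0001058 on G[0,1]
R2: Y=0.1543 on G[3,4]
R3: Y=0.3937 on G[2,1]
R4: Y=0.1838 on G[4,0]
R5: Y=0.0005348 on G[0,1]
R6: Y=0.1266 on G[2,1]
R7: Y=0.01443 on G[3,2]
R8: Y=0.01129 on G[0,2]
R9: Y=0.0002227 on G[3,1]
R10: Y=0.006173 on G[3,0]
R11: Y=0.001603 on G[4,0]
R12: Y=0.0002695 on G[4,2]
Iext: z[1]−=0.0191, z[3]+=0.0191
solve → V1=-0.6970, V2=-0.6614, V3=0.08866, V4=0.03972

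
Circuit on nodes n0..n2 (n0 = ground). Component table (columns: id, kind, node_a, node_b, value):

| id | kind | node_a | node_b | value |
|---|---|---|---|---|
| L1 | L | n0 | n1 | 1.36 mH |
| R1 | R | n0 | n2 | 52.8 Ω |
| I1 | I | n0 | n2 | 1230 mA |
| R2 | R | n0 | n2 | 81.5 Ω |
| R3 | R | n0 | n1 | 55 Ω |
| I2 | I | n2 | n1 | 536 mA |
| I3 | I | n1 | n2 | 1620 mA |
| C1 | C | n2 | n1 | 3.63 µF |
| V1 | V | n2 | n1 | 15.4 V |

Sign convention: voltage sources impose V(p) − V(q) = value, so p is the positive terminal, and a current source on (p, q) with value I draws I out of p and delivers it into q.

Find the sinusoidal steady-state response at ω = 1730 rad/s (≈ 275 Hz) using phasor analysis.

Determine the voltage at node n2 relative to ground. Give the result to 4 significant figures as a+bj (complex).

Element admittances at ω=1730 rad/s:
  Y(L1) = 0.000-0.4250j S between n0,n1
  Y(R1) = 0.01894+0.000j S between n0,n2
  I1: injects 1.23 A into n2 (from n0)
  Y(R2) = 0.01227+0.000j S between n0,n2
  Y(R3) = 0.01818+0.000j S between n0,n1
  I2: injects 0.536 A into n1 (from n2)
  I3: injects 1.62 A into n2 (from n1)
  Y(C1) = 0.000+0.006280j S between n2,n1
  V1: constraint V(n2)−V(n1) = 15.4
Assemble and solve the 3×3 MNA system:
  V(n1)=0.2022+1.740j  V(n2)=15.60+1.740j
  i(V1)=1.827-0.1510j

15.60+1.740j V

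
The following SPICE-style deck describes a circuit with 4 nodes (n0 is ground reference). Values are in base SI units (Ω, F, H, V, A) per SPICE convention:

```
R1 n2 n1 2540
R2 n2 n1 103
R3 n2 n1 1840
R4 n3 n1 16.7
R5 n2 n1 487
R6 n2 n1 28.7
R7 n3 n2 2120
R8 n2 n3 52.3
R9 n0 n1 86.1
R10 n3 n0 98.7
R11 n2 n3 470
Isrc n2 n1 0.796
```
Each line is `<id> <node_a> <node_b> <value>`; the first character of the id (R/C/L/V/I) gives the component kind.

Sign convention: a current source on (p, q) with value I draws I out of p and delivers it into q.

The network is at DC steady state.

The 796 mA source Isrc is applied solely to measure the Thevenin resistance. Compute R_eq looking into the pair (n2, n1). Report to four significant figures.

MNA unknowns: 3 node voltages V₁..V_3
R1: Y=0.0003937 on G[2,1]
R2: Y=0.009709 on G[2,1]
R3: Y=0.0005435 on G[2,1]
R4: Y=0.05988 on G[3,1]
R5: Y=0.002053 on G[2,1]
R6: Y=0.03484 on G[2,1]
R7: Y=0.0004717 on G[3,2]
R8: Y=0.01912 on G[2,3]
R9: Y=0.01161 on G[0,1]
R10: Y=0.01013 on G[3,0]
R11: Y=0.002128 on G[2,3]
Isrc: z[2]−=0.796, z[1]+=0.796
solve → V1=1.450, V2=-11.02, V3=-1.662

R_eq = 15.66 Ω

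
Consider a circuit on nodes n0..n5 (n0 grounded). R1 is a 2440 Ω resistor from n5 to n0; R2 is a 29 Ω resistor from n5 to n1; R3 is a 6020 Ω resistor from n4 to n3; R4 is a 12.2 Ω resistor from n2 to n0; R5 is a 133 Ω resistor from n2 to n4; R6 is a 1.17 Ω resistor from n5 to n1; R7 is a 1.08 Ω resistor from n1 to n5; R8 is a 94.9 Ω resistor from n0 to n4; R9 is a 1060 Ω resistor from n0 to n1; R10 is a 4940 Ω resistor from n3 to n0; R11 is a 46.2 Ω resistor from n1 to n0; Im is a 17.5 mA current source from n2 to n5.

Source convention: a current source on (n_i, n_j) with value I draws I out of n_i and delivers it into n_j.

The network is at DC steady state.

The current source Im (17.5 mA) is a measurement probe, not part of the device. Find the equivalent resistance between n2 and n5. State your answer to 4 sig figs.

MNA unknowns: 5 node voltages V₁..V_5
R1: Y=0.0004098 on G[5,0]
R2: Y=0.03448 on G[5,1]
R3: Y=0.0001661 on G[4,3]
R4: Y=0.08197 on G[2,0]
R5: Y=0.007519 on G[2,4]
R6: Y=0.8547 on G[5,1]
R7: Y=0.9259 on G[1,5]
R8: Y=0.01054 on G[0,4]
R9: Y=0.0009434 on G[0,1]
R10: Y=0.0002024 on G[3,0]
R11: Y=0.02165 on G[1,0]
Im: z[2]−=0.0175, z[5]+=0.0175
solve → V1=0.7608, V2=-0.2026, V3=-0.03784, V4=-0.08395, V5=0.7702

R_eq = 55.59 Ω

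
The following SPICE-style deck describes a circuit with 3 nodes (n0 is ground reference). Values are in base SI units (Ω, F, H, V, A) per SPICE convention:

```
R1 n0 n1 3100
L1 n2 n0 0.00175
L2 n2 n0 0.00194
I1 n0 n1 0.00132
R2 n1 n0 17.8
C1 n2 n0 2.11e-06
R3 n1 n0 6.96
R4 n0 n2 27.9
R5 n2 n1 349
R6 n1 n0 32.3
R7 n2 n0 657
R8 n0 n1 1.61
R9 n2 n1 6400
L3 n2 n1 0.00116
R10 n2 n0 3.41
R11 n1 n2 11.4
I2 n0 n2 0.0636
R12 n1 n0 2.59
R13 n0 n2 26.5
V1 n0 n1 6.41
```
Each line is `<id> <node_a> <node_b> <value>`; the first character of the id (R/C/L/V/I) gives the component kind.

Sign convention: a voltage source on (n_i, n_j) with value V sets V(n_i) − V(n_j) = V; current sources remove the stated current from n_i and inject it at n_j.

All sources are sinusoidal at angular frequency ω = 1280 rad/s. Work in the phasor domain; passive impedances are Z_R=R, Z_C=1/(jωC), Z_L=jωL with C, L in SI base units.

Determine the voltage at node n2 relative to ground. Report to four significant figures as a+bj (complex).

-2.697+0.4739j V

MNA unknowns: 2 node voltages V₁..V_2 plus 1 source current (V1)
R1: Y=0.0003226+0.000j on G[0,1]
L1: Y=0.000-0.4464j on G[2,0]
L2: Y=0.000-0.4027j on G[2,0]
I1: z[0]−=0.00132, z[1]+=0.00132
R2: Y=0.05618+0.000j on G[1,0]
C1: Y=0.000+0.002701j on G[2,0]
R3: Y=0.1437+0.000j on G[1,0]
R4: Y=0.03584+0.000j on G[0,2]
R5: Y=0.002865+0.000j on G[2,1]
R6: Y=0.03096+0.000j on G[1,0]
R7: Y=0.001522+0.000j on G[2,0]
R8: Y=0.6211+0.000j on G[0,1]
R9: Y=0.0001563+0.000j on G[2,1]
L3: Y=0.000-0.6735j on G[2,1]
R10: Y=0.2933+0.000j on G[2,0]
R11: Y=0.08772+0.000j on G[1,2]
I2: z[0]−=0.0636, z[2]+=0.0636
R12: Y=0.3861+0.000j on G[1,0]
R13: Y=0.03774+0.000j on G[0,2]
V1: row V0−V1=6.41, i_V1 at 0,1
solve → V1=-6.410+0.000j, V2=-2.697+0.4739j
aux → i_V1=-8.595+2.458j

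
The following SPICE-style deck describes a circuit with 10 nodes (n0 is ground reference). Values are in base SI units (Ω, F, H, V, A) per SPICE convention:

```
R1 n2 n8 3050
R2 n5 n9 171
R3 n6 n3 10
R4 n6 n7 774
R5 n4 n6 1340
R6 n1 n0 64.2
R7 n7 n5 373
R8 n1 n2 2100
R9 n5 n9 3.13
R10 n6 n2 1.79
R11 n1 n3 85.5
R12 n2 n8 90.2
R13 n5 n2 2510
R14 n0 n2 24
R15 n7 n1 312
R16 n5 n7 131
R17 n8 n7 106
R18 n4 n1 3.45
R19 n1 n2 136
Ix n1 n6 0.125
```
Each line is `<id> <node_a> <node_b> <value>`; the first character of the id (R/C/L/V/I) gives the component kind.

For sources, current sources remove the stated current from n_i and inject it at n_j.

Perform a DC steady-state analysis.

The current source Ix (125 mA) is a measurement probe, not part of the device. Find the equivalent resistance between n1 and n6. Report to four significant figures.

R_eq = 31.44 Ω

Apply KCL at each of the 9 non-ground nodes and solve the resulting linear system.
Node n1: branches {R6, R8, R11, R15, R18, R19, Ix} → V_1 = -2.757
Node n2: branches {R1, R8, R10, R12, R13, R14, R19} → V_2 = 1.031
Node n3: branches {R3, R11} → V_3 = 0.7610
Node n4: branches {R5, R18} → V_4 = -2.747
Node n5: branches {R2, R7, R9, R13, R16} → V_5 = -0.1153
Node n6: branches {R3, R4, R5, R10, Ix} → V_6 = 1.172
Node n7: branches {R4, R7, R15, R16, R17} → V_7 = -0.1596
Node n8: branches {R1, R12, R17} → V_8 = 0.4921
Node n9: branches {R2, R9} → V_9 = -0.1153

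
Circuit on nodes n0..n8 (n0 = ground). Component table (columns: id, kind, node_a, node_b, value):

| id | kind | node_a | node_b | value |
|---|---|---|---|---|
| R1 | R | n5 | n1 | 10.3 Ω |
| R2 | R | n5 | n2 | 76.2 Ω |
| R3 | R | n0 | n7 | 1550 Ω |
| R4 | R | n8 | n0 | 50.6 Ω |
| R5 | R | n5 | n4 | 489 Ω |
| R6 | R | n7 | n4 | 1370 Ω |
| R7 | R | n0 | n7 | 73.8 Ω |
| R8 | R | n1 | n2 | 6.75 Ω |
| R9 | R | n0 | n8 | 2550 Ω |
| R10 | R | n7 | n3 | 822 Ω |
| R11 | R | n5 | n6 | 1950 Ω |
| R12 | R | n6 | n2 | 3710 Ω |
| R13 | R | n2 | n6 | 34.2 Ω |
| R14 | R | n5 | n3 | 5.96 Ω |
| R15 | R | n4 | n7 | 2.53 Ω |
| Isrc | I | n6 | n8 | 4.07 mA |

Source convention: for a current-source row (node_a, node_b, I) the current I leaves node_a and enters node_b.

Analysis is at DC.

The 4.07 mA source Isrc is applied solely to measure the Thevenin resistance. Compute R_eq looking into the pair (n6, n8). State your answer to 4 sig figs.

Apply KCL at each of the 8 non-ground nodes and solve the resulting linear system.
Node n1: branches {R1, R8} → V_1 = -1.575
Node n2: branches {R2, R8, R12, R13} → V_2 = -1.597
Node n3: branches {R10, R14} → V_3 = -1.533
Node n4: branches {R5, R6, R15} → V_4 = -0.2932
Node n5: branches {R1, R2, R5, R11, R14} → V_5 = -1.542
Node n6: branches {R11, R12, R13, Isrc} → V_6 = -1.732
Node n7: branches {R3, R6, R7, R10, R15} → V_7 = -0.2867
Node n8: branches {R4, R9, Isrc} → V_8 = 0.2019

R_eq = 475.2 Ω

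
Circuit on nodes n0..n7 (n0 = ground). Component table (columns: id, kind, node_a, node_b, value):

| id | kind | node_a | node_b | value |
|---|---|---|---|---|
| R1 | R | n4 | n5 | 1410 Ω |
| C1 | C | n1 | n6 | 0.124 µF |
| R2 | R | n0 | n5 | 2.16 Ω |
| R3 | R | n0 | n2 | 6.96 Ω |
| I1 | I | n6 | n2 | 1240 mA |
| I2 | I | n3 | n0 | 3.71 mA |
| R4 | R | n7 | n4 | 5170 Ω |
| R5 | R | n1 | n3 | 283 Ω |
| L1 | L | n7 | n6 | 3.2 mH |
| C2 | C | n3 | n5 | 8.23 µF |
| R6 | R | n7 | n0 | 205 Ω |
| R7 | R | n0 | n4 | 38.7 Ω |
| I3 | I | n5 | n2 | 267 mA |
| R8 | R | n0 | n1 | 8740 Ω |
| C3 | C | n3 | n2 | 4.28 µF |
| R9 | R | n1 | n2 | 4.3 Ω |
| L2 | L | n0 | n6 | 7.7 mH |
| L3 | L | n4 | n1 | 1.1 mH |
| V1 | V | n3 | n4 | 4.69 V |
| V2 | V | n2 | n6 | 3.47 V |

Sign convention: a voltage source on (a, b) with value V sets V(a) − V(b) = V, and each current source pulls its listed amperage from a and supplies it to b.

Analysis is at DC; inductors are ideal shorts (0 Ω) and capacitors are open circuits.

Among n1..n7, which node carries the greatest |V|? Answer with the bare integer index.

3

MNA unknowns: 7 node voltages V₁..V_7 plus 5 source currents (L1, L2, L3, V1, V2)
R1: Y=0.0007092 on G[4,5]
C1: Y=0.000 on G[1,6]
R2: Y=0.4630 on G[0,5]
R3: Y=0.1437 on G[0,2]
I1: z[6]−=1.24, z[2]+=1.24
I2: z[3]−=0.00371, z[0]+=0.00371
R4: Y=0.0001934 on G[7,4]
R5: Y=0.003534 on G[1,3]
L1: row V7−V6=0, i_L1 at 7,6
C2: Y=0.000 on G[3,5]
R6: Y=0.004878 on G[7,0]
R7: Y=0.02584 on G[0,4]
I3: z[5]−=0.267, z[2]+=0.267
R8: Y=0.0001144 on G[0,1]
C3: Y=0.000 on G[3,2]
R9: Y=0.2326 on G[1,2]
L2: row V0−V6=0, i_L2 at 0,6
L3: row V4−V1=0, i_L3 at 4,1
V1: row V3−V4=4.69, i_V1 at 3,4
V2: row V2−V6=3.47, i_V2 at 2,6
solve → V1=3.095, V2=3.470, V3=7.785, V4=3.095, V5=-0.5711, V6=0.000, V7=0.000
aux → i_L1=0.0005986, i_L2=0.3182, i_L3=-0.1035, i_V1=-0.02028, i_V2=0.9212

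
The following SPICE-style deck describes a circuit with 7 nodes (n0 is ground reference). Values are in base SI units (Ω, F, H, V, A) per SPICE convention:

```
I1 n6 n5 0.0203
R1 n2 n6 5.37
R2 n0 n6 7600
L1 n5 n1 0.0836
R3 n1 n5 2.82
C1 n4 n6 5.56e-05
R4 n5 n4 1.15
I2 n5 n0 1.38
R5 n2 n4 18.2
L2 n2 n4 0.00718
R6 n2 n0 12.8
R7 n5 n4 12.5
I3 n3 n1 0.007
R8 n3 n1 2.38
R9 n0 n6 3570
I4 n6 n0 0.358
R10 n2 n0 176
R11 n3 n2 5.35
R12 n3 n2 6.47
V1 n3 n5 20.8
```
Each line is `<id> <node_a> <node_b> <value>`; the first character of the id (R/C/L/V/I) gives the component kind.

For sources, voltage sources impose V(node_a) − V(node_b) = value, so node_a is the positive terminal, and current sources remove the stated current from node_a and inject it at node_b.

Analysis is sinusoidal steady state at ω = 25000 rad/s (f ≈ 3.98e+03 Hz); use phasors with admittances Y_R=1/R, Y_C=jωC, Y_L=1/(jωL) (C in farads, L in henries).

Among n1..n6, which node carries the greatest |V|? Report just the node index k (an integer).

Element admittances at ω=25000 rad/s:
  I1: injects 0.0203 A into n5 (from n6)
  Y(R1) = 0.1862+0.000j S between n2,n6
  Y(R2) = 0.0001316+0.000j S between n0,n6
  Y(L1) = 0.000-0.0004785j S between n5,n1
  Y(R3) = 0.3546+0.000j S between n1,n5
  Y(C1) = 0.000+1.390j S between n4,n6
  Y(R4) = 0.8696+0.000j S between n5,n4
  I2: injects 1.38 A into n0 (from n5)
  Y(R5) = 0.05495+0.000j S between n2,n4
  Y(L2) = 0.000-0.005571j S between n2,n4
  Y(R6) = 0.07812+0.000j S between n2,n0
  Y(R7) = 0.08000+0.000j S between n5,n4
  I3: injects 0.007 A into n1 (from n3)
  Y(R8) = 0.4202+0.000j S between n3,n1
  Y(R9) = 0.0002801+0.000j S between n0,n6
  I4: injects 0.358 A into n0 (from n6)
  Y(R10) = 0.005682+0.000j S between n2,n0
  Y(R11) = 0.1869+0.000j S between n3,n2
  Y(R12) = 0.1546+0.000j S between n3,n2
  V1: constraint V(n3)−V(n5) = 20.8
Assemble and solve the 7×7 MNA system:
  V(n1)=-25.72+0.3237j  V(n2)=-20.57+0.005356j  V(n3)=-16.21+0.3168j  V(n4)=-34.01+0.4288j  V(n5)=-37.01+0.3168j  V(n6)=-33.87-1.090j
  i(V1)=-5.491-0.1034j

5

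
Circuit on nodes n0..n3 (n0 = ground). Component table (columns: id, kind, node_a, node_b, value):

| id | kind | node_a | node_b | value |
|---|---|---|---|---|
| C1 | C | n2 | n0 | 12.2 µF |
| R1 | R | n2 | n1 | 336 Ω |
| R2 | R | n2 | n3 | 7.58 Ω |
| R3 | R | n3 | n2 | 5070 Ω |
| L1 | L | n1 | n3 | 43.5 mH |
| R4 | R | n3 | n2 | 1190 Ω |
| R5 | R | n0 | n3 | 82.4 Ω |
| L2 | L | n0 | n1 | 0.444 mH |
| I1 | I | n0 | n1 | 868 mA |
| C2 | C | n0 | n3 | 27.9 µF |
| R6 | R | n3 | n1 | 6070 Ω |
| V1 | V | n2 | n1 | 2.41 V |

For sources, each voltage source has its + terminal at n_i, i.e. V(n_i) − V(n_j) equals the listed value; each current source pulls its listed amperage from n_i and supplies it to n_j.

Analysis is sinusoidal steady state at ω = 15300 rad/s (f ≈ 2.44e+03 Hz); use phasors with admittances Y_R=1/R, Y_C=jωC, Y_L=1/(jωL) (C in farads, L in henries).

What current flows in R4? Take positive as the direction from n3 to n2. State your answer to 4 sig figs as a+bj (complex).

MNA unknowns: 3 node voltages V₁..V_3 plus 1 source current (V1)
C1: Y=0.000+0.1867j on G[2,0]
R1: Y=0.002976+0.000j on G[2,1]
R2: Y=0.1319+0.000j on G[2,3]
R3: Y=0.0001972+0.000j on G[3,2]
L1: Y=0.000-0.001503j on G[1,3]
R4: Y=0.0008403+0.000j on G[3,2]
R5: Y=0.01214+0.000j on G[0,3]
L2: Y=0.000-0.1472j on G[0,1]
I1: z[0]−=0.868, z[1]+=0.868
C2: Y=0.000+0.4269j on G[0,3]
R6: Y=0.0001647+0.000j on G[3,1]
V1: row V2−V1=2.41, i_V1 at 2,1
solve → V1=1.430-5.346j, V2=3.840-5.346j, V3=-1.141-1.572j
aux → i_V1=-1.667-0.2150j

-0.004186+0.003171j A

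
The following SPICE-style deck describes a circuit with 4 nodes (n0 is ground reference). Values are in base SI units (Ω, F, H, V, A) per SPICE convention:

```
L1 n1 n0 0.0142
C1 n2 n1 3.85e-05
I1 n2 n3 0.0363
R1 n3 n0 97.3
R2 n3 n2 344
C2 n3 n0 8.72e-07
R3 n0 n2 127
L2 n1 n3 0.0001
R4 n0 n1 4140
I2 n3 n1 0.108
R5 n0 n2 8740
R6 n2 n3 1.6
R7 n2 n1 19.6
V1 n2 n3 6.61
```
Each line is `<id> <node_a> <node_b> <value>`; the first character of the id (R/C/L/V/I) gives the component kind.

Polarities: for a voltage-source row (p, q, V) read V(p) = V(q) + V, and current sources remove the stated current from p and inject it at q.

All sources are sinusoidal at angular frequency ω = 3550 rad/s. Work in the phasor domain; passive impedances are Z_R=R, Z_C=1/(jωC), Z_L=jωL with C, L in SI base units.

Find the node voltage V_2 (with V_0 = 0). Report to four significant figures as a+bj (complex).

5.107-1.705j V

Apply KCL at each of the 3 non-ground nodes and solve the resulting linear system.
Node n1: branches {L1, C1, L2, R4, I2, R7} → V_1 = -1.823-1.522j
Node n2: branches {C1, I1, R2, R3, R5, R6, R7, V1} → V_2 = 5.107-1.705j
Node n3: branches {I1, R1, R2, C2, L2, I2, R6, V1} → V_3 = -1.503-1.705j
Source currents: i(V1)=-4.606-0.9242j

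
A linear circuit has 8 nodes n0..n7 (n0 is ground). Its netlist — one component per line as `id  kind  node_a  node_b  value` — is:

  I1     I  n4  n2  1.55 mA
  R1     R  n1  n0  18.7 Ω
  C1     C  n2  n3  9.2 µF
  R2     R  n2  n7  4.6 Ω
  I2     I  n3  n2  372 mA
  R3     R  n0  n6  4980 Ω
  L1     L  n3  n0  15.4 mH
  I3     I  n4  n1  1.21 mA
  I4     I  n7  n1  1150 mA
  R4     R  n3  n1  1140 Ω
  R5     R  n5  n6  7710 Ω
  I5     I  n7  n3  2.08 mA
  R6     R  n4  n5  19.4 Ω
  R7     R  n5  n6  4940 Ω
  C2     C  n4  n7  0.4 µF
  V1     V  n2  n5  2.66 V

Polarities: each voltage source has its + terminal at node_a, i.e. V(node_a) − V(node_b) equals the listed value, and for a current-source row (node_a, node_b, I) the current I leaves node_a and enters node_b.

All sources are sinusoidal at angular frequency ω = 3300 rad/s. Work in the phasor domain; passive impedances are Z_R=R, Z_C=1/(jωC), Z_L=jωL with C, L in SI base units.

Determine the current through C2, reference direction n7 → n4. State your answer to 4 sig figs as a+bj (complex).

Element admittances at ω=3300 rad/s:
  I1: injects 0.00155 A into n2 (from n4)
  Y(R1) = 0.05348+0.000j S between n1,n0
  Y(C1) = 0.000+0.03036j S between n2,n3
  Y(R2) = 0.2174+0.000j S between n2,n7
  I2: injects 0.372 A into n2 (from n3)
  Y(R3) = 0.0002008+0.000j S between n0,n6
  Y(L1) = 0.000-0.01968j S between n3,n0
  I3: injects 0.00121 A into n1 (from n4)
  I4: injects 1.15 A into n1 (from n7)
  Y(R4) = 0.0008772+0.000j S between n3,n1
  Y(R5) = 0.0001297+0.000j S between n5,n6
  I5: injects 0.00208 A into n3 (from n7)
  Y(R6) = 0.05155+0.000j S between n4,n5
  Y(R7) = 0.0002024+0.000j S between n5,n6
  Y(C2) = 0.000+0.001320j S between n4,n7
  V1: constraint V(n2)−V(n5) = 2.66
Assemble and solve the 8×8 MNA system:
  V(n1)=21.14-0.9265j  V(n2)=-2.589-31.70j  V(n3)=-2.719-57.41j  V(n4)=-5.304-31.76j  V(n5)=-5.249-31.70j  V(n6)=-3.271-19.75j  V(n7)=-7.888-31.68j
  i(V1)=0.002211-0.0005563j

-0.0001080-0.003410j A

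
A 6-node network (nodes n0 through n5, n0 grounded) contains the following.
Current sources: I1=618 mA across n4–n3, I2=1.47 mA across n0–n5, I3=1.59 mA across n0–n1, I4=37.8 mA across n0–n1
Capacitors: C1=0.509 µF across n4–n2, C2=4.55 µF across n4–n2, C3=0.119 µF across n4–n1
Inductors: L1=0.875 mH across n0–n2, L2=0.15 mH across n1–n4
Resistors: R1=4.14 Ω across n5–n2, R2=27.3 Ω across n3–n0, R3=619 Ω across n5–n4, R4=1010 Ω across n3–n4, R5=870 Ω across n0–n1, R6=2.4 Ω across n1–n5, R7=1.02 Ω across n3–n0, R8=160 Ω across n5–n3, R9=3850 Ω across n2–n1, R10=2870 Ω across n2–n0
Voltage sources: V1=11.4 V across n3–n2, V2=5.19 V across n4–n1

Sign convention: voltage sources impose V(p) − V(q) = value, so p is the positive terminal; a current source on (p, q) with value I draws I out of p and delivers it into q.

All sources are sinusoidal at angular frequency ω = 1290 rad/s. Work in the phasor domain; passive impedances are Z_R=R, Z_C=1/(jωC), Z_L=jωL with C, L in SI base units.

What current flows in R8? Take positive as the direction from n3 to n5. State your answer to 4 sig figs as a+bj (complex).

Element admittances at ω=1290 rad/s:
  I1: injects 0.618 A into n3 (from n4)
  Y(C1) = 0.000+0.0006566j S between n4,n2
  I2: injects 0.00147 A into n5 (from n0)
  Y(L1) = 0.000-0.8859j S between n0,n2
  I3: injects 0.00159 A into n1 (from n0)
  Y(R1) = 0.2415+0.000j S between n5,n2
  Y(R2) = 0.03663+0.000j S between n3,n0
  Y(R3) = 0.001616+0.000j S between n5,n4
  Y(R4) = 0.0009901+0.000j S between n3,n4
  Y(R5) = 0.001149+0.000j S between n0,n1
  Y(R6) = 0.4167+0.000j S between n1,n5
  Y(C2) = 0.000+0.005869j S between n4,n2
  I4: injects 0.0378 A into n1 (from n0)
  Y(R7) = 0.9804+0.000j S between n3,n0
  Y(R8) = 0.006250+0.000j S between n5,n3
  Y(R9) = 0.0002597+0.000j S between n2,n1
  Y(L2) = 0.000-5.168j S between n1,n4
  Y(R10) = 0.0003484+0.000j S between n2,n0
  Y(C3) = 0.000+0.0001535j S between n4,n1
  V1: constraint V(n3)−V(n2) = 11.4
  V2: constraint V(n4)−V(n1) = 5.19
Assemble and solve the 7×7 MNA system:
  V(n1)=-9.764-5.652j  V(n2)=-6.455-5.615j  V(n3)=4.945-5.615j  V(n4)=-4.574-5.652j  V(n5)=-8.411-5.638j
  i(V1)=-4.504+5.710j  i(V2)=-0.6150+26.81j

0.08347+0.0001447j A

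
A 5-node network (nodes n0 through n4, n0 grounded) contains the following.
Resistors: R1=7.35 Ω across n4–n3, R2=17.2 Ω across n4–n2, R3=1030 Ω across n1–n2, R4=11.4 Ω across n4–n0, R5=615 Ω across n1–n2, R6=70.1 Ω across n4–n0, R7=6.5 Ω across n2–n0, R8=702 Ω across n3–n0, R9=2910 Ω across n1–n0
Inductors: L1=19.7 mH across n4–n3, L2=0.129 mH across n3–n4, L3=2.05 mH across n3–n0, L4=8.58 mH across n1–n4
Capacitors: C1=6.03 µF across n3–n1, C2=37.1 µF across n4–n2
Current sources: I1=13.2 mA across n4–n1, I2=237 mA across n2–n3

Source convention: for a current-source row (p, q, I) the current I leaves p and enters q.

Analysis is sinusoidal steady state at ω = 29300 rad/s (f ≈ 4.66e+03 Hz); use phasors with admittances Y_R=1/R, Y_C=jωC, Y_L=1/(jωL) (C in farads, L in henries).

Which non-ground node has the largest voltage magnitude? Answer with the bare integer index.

Apply KCL at each of the 4 non-ground nodes and solve the resulting linear system.
Node n1: branches {R3, R5, L4, C1, I1, R9} → V_1 = 0.3192+0.5471j
Node n2: branches {R2, R3, R5, R7, C2, I2} → V_2 = -0.05097+0.09985j
Node n3: branches {R1, L1, L2, L3, C1, R8, I2} → V_3 = 0.3190+0.6010j
Node n4: branches {R1, L1, L2, R2, R4, L4, R6, C2, I1} → V_4 = -0.02675-0.1088j

3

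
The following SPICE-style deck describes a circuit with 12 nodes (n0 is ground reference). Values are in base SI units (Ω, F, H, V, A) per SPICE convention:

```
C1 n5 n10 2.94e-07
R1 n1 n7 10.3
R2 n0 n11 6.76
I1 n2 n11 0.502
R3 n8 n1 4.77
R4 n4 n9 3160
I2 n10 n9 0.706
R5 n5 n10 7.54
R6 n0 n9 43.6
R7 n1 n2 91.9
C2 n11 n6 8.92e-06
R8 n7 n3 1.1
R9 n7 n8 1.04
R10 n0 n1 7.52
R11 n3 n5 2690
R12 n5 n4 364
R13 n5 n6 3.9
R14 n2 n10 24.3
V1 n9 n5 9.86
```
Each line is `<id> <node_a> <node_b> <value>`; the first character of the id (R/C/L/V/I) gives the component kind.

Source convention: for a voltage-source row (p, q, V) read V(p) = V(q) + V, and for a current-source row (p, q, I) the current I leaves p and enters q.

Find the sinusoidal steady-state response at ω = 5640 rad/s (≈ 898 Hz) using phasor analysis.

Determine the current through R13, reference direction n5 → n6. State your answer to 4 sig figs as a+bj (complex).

-0.4159-0.1926j A

Element admittances at ω=5640 rad/s:
  Y(C1) = 0.000+0.001658j S between n5,n10
  Y(R1) = 0.09709+0.000j S between n1,n7
  Y(R2) = 0.1479+0.000j S between n0,n11
  I1: injects 0.502 A into n11 (from n2)
  Y(R3) = 0.2096+0.000j S between n8,n1
  Y(R4) = 0.0003165+0.000j S between n4,n9
  I2: injects 0.706 A into n9 (from n10)
  Y(R5) = 0.1326+0.000j S between n5,n10
  Y(R6) = 0.02294+0.000j S between n0,n9
  Y(R7) = 0.01088+0.000j S between n1,n2
  Y(C2) = 0.000+0.05031j S between n11,n6
  Y(R8) = 0.9091+0.000j S between n7,n3
  Y(R9) = 0.9615+0.000j S between n7,n8
  Y(R10) = 0.1330+0.000j S between n0,n1
  Y(R11) = 0.0003717+0.000j S between n3,n5
  Y(R12) = 0.002747+0.000j S between n5,n4
  Y(R13) = 0.2564+0.000j S between n5,n6
  Y(R14) = 0.04115+0.000j S between n2,n10
  V1: constraint V(n9)−V(n5) = 9.86
Assemble and solve the 12×12 MNA system:
  V(n1)=-1.509+0.3768j  V(n2)=-19.83+4.782j  V(n3)=-1.515+0.3872j  V(n4)=-3.850+6.213j  V(n5)=-4.868+6.213j  V(n6)=-3.246+6.964j  V(n7)=-1.513+0.3848j  V(n8)=-1.512+0.3834j  V(n9)=4.992+6.213j  V(n10)=-12.48+5.947j  V(n11)=0.5822-1.302j
  i(V1)=0.5887-0.1425j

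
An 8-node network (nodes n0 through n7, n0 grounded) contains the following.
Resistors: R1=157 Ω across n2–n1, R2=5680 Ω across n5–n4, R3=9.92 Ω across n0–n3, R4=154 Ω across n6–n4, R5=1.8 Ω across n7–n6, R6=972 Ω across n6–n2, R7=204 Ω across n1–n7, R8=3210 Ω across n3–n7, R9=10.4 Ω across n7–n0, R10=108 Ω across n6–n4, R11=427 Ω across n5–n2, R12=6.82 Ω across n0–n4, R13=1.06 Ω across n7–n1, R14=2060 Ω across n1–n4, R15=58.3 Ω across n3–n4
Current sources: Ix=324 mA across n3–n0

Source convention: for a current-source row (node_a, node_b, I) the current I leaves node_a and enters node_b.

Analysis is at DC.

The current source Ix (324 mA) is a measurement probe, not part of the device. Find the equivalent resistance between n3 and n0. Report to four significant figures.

Element admittances at DC:
  Y(R1) = 0.006369 S between n2,n1
  Y(R2) = 0.0001761 S between n5,n4
  Y(R3) = 0.1008 S between n0,n3
  Y(R4) = 0.006494 S between n6,n4
  Y(R5) = 0.5556 S between n7,n6
  Y(R6) = 0.001029 S between n6,n2
  Y(R7) = 0.004902 S between n1,n7
  Y(R8) = 0.0003115 S between n3,n7
  Y(R9) = 0.09615 S between n7,n0
  Y(R10) = 0.009259 S between n6,n4
  Y(R11) = 0.002342 S between n5,n2
  Y(R12) = 0.1466 S between n0,n4
  Y(R13) = 0.9434 S between n7,n1
  Y(R14) = 0.0004854 S between n1,n4
  Y(R15) = 0.01715 S between n3,n4
  Ix: injects 0.324 A into n0 (from n3)
Assemble and solve the 7×7 MNA system:
  V(n1)=-0.04608  V(n2)=-0.05173  V(n3)=-2.779  V(n4)=-0.2692  V(n5)=-0.06694  V(n6)=-0.05208  V(n7)=-0.04593

R_eq = 8.576 Ω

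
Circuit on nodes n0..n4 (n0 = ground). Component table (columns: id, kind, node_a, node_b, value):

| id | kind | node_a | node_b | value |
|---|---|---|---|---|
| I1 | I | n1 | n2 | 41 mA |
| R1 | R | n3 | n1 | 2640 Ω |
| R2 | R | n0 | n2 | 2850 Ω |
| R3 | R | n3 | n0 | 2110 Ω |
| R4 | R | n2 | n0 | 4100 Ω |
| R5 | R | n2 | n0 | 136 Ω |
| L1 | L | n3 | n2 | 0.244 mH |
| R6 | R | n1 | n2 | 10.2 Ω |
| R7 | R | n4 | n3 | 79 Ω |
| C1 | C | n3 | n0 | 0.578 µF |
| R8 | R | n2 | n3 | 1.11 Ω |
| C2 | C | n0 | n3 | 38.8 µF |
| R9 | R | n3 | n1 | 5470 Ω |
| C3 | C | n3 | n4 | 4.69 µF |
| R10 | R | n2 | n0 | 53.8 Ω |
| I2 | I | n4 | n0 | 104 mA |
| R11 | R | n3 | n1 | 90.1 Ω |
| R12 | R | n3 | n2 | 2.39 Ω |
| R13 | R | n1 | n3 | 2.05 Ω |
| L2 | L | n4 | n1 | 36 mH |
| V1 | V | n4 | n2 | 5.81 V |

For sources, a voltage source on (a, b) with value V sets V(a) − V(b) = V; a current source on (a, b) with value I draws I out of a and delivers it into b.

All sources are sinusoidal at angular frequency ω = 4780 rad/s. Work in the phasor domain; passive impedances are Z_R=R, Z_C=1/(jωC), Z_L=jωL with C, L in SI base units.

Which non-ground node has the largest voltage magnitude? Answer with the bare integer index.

4

Apply KCL at each of the 4 non-ground nodes and solve the resulting linear system.
Node n1: branches {I1, R1, R6, R9, R11, R13, L2} → V_1 = -0.1379+0.4643j
Node n2: branches {I1, R2, R4, R5, L1, R6, R8, R10, R12, V1} → V_2 = -0.1012+0.4351j
Node n3: branches {R1, R3, L1, R7, C1, R8, C2, R9, C3, R11, R12, R13} → V_3 = -0.06270+0.5381j
Node n4: branches {R7, C3, I2, L2, V1} → V_4 = 5.709+0.4351j
Source currents: i(V1)=-0.1792-0.09411j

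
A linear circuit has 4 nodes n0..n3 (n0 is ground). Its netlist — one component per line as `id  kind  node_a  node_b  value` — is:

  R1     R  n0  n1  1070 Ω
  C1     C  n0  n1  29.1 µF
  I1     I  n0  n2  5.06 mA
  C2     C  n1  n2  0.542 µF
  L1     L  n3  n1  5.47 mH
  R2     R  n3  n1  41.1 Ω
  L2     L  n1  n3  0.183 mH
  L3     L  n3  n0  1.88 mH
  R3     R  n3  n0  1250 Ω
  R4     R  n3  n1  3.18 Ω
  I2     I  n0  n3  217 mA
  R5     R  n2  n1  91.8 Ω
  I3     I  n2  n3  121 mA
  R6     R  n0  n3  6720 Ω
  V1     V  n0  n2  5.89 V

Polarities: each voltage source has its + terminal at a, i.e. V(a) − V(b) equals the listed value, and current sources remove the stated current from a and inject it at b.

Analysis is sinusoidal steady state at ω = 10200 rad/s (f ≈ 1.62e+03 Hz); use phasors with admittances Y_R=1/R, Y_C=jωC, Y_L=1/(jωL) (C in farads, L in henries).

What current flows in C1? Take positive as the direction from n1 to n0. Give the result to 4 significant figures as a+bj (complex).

Element admittances at ω=10200 rad/s:
  Y(R1) = 0.0009346+0.000j S between n0,n1
  Y(C1) = 0.000+0.2968j S between n0,n1
  I1: injects 0.00506 A into n2 (from n0)
  Y(C2) = 0.000+0.005528j S between n1,n2
  Y(L1) = 0.000-0.01792j S between n3,n1
  Y(R2) = 0.02433+0.000j S between n3,n1
  Y(L2) = 0.000-0.5357j S between n1,n3
  Y(L3) = 0.000-0.05215j S between n3,n0
  Y(R3) = 0.0008000+0.000j S between n3,n0
  Y(R4) = 0.3145+0.000j S between n3,n1
  I2: injects 0.217 A into n3 (from n0)
  Y(R5) = 0.01089+0.000j S between n2,n1
  I3: injects 0.121 A into n3 (from n2)
  Y(R6) = 0.0001488+0.000j S between n0,n3
  V1: constraint V(n0)−V(n2) = 5.89
Assemble and solve the 4×4 MNA system:
  V(n1)=-0.02401-0.9927j  V(n2)=-5.890+0.000j  V(n3)=0.2509-0.5034j
  i(V1)=0.04655-0.02162j

0.2946-0.007127j A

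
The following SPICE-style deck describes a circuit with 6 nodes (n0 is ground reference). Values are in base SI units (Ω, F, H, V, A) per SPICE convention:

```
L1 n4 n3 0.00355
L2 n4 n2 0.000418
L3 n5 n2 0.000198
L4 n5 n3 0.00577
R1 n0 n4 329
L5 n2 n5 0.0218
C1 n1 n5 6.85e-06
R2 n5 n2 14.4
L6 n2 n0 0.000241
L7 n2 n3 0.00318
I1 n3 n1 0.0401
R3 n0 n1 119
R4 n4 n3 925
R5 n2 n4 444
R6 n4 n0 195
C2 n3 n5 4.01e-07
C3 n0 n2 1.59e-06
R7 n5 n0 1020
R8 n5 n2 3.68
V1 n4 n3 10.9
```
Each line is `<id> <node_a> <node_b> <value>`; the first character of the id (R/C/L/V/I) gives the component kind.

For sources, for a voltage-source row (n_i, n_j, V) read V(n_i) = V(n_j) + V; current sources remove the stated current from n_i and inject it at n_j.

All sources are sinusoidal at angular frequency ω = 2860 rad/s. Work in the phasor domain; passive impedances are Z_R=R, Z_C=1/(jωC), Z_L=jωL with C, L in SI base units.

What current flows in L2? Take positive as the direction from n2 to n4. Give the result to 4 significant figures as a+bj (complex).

Element admittances at ω=2860 rad/s:
  Y(L1) = 0.000-0.09849j S between n4,n3
  Y(L2) = 0.000-0.8365j S between n4,n2
  Y(L3) = 0.000-1.766j S between n5,n2
  Y(L4) = 0.000-0.06060j S between n5,n3
  Y(R1) = 0.003040+0.000j S between n0,n4
  Y(L5) = 0.000-0.01604j S between n2,n5
  Y(C1) = 0.000+0.01959j S between n1,n5
  Y(R2) = 0.06944+0.000j S between n5,n2
  Y(L6) = 0.000-1.451j S between n2,n0
  Y(L7) = 0.000-0.1100j S between n2,n3
  I1: injects 0.0401 A into n1 (from n3)
  Y(R3) = 0.008403+0.000j S between n0,n1
  Y(R4) = 0.001081+0.000j S between n4,n3
  Y(R5) = 0.002252+0.000j S between n2,n4
  Y(R6) = 0.005128+0.000j S between n4,n0
  Y(C2) = 0.000+0.001147j S between n3,n5
  Y(C3) = 0.000+0.004547j S between n0,n2
  Y(R7) = 0.0009804+0.000j S between n5,n0
  Y(R8) = 0.2717+0.000j S between n5,n2
  V1: constraint V(n4)−V(n3) = 10.9
Assemble and solve the 6×6 MNA system:
  V(n1)=0.4679-1.787j  V(n2)=-0.01072-0.01272j  V(n3)=-9.093-0.06711j  V(n4)=1.807-0.06711j  V(n5)=-0.2988+0.05871j
  i(V1)=0.01486+2.595j

0.04550+1.521j A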